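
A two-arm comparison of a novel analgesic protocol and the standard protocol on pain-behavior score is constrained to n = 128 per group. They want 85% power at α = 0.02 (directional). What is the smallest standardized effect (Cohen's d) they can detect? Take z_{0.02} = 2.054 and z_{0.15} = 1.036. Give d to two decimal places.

For two independent groups of n = 128 each: d_min = (z_{α} + z_β)·√(2/n).
z-sum = 2.054 + 1.036 = 3.090.
d_min = 3.090 × √(2/128) = 3.090 × 0.1250 = 0.386.

d_min ≈ 0.39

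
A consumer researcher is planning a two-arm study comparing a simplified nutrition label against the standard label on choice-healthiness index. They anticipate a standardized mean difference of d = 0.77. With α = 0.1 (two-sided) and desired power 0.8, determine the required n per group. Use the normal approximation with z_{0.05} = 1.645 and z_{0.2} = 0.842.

n = 21 per group

For two independent groups with equal n: n = 2·((z_{α/2} + z_β) / d)².
z_{α/2} + z_β = 1.645 + 0.842 = 2.487.
n = 2 × (2.487 / 0.77)² = 2 × 3.230² = 2 × 10.43 = 20.9.
Round up to the next whole participant.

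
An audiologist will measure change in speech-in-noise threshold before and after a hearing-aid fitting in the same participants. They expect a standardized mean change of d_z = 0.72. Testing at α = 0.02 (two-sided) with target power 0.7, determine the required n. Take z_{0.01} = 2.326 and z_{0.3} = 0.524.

n = 16 pairs

For a paired (one-sample on differences) test: n = ((z_{α/2} + z_β) / d)².
z_{α/2} + z_β = 2.326 + 0.524 = 2.850.
n = (2.850 / 0.72)² = 3.958² = 15.67.
Round up.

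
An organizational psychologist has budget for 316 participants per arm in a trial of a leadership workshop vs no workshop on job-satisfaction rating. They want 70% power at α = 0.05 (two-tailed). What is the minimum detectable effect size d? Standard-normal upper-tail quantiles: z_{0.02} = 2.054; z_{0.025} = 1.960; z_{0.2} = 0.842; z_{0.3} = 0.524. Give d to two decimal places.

d_min ≈ 0.20

For two independent groups of n = 316 each: d_min = (z_{α/2} + z_β)·√(2/n).
z-sum = 1.960 + 0.524 = 2.484.
d_min = 2.484 × √(2/316) = 2.484 × 0.0796 = 0.198.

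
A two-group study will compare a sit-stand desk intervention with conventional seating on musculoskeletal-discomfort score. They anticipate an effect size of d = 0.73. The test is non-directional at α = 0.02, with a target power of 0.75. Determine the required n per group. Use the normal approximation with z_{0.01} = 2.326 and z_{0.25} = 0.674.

n = 34 per group

For two independent groups with equal n: n = 2·((z_{α/2} + z_β) / d)².
z_{α/2} + z_β = 2.326 + 0.674 = 3.000.
n = 2 × (3.000 / 0.73)² = 2 × 4.110² = 2 × 16.89 = 33.8.
Round up to the next whole participant.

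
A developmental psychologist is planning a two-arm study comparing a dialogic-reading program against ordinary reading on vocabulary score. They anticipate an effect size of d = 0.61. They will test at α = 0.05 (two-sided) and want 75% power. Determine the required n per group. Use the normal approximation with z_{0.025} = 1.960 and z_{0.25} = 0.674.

For two independent groups with equal n: n = 2·((z_{α/2} + z_β) / d)².
z_{α/2} + z_β = 1.960 + 0.674 = 2.634.
n = 2 × (2.634 / 0.61)² = 2 × 4.318² = 2 × 18.65 = 37.3.
Round up to the next whole participant.

n = 38 per group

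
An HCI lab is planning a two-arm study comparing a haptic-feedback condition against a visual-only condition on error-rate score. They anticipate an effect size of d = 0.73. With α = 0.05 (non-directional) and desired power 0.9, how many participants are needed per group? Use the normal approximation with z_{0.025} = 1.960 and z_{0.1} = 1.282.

n = 40 per group

For two independent groups with equal n: n = 2·((z_{α/2} + z_β) / d)².
z_{α/2} + z_β = 1.960 + 1.282 = 3.242.
n = 2 × (3.242 / 0.73)² = 2 × 4.441² = 2 × 19.72 = 39.4.
Round up to the next whole participant.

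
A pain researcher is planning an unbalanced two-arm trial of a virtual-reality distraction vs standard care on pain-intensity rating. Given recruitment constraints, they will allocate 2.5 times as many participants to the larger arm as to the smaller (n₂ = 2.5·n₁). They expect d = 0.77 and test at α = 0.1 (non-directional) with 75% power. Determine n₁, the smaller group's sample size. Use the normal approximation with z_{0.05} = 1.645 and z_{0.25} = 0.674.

n₁ = 13

With allocation ratio k = n₂/n₁ = 2.5, Var(x̄₁−x̄₂) = σ²(1/n₁ + 1/(k·n₁)) = σ²·(k+1)/(k·n₁).
So n₁ = (1 + 1/k)·((z_{α/2} + z_β)/d)² = 1.400 × (2.319/0.77)².
n₁ = 1.400 × 9.07 = 12.7.
Round up: n₁ = 13, giving n₂ = ⌈2.5 × 13⌉ = ⌈32.5⌉ = 33.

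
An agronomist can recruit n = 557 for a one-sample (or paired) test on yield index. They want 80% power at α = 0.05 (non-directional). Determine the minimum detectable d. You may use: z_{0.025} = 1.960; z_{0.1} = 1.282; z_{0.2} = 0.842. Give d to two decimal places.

For a single sample (or paired design) of n = 557: d_min = (z_{α/2} + z_β)/√n.
z-sum = 1.960 + 0.842 = 2.802.
d_min = 2.802 / √557 = 2.802 / 23.601 = 0.119.

d_min ≈ 0.12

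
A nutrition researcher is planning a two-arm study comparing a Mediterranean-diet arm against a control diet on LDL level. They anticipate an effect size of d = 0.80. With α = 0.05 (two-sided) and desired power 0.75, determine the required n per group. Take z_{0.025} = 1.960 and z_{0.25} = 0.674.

n = 22 per group

For two independent groups with equal n: n = 2·((z_{α/2} + z_β) / d)².
z_{α/2} + z_β = 1.960 + 0.674 = 2.634.
n = 2 × (2.634 / 0.80)² = 2 × 3.292² = 2 × 10.84 = 21.7.
Round up to the next whole participant.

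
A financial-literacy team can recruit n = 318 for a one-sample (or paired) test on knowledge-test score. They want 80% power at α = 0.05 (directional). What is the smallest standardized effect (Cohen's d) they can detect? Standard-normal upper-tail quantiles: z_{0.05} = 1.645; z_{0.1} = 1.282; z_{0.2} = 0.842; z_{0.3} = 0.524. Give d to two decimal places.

d_min ≈ 0.14

For a single sample (or paired design) of n = 318: d_min = (z_{α} + z_β)/√n.
z-sum = 1.645 + 0.842 = 2.487.
d_min = 2.487 / √318 = 2.487 / 17.833 = 0.139.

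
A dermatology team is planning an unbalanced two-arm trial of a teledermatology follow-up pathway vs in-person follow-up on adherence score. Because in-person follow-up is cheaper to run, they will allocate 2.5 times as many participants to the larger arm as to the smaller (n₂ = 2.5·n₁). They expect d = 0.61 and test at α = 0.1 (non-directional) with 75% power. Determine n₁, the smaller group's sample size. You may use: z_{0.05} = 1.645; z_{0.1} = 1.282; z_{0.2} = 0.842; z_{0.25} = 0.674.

n₁ = 21

With allocation ratio k = n₂/n₁ = 2.5, Var(x̄₁−x̄₂) = σ²(1/n₁ + 1/(k·n₁)) = σ²·(k+1)/(k·n₁).
So n₁ = (1 + 1/k)·((z_{α/2} + z_β)/d)² = 1.400 × (2.319/0.61)².
n₁ = 1.400 × 14.45 = 20.2.
Round up: n₁ = 21, giving n₂ = ⌈2.5 × 21⌉ = ⌈52.5⌉ = 53.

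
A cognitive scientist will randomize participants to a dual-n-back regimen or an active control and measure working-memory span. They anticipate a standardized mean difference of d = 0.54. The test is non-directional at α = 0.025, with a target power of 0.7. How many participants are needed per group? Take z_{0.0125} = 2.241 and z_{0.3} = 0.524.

For two independent groups with equal n: n = 2·((z_{α/2} + z_β) / d)².
z_{α/2} + z_β = 2.241 + 0.524 = 2.765.
n = 2 × (2.765 / 0.54)² = 2 × 5.120² = 2 × 26.22 = 52.4.
Round up to the next whole participant.

n = 53 per group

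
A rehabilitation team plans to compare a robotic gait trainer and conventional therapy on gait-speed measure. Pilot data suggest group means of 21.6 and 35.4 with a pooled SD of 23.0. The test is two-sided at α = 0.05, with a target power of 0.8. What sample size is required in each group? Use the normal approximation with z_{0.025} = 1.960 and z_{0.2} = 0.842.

Cohen's d = |M₁ − M₂| / SD_pooled = |21.6 − 35.4| / 23.0 = 13.8 / 23.0 = 0.600.
For two independent groups with equal n: n = 2·((z_{α/2} + z_β) / d)².
z_{α/2} + z_β = 1.960 + 0.842 = 2.802.
n = 2 × (2.802 / 0.600)² = 2 × 4.670² = 2 × 21.81 = 43.6.
Round up to the next whole participant.

n = 44 per group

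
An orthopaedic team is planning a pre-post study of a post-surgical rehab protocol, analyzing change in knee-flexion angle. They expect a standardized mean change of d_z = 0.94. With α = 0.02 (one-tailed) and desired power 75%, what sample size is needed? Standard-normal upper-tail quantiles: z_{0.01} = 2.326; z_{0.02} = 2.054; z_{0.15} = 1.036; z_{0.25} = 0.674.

n = 9 pairs

For a paired (one-sample on differences) test: n = ((z_{α} + z_β) / d)².
z_{α} + z_β = 2.054 + 0.674 = 2.728.
n = (2.728 / 0.94)² = 2.902² = 8.42.
Round up.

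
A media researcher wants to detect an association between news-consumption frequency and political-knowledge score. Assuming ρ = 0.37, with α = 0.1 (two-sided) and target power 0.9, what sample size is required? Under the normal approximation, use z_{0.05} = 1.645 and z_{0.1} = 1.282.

n = 60

Fisher's z: C = ½·ln((1+r)/(1−r)) = ½·ln(2.1746) = 0.3884.
n = ((z_{α/2} + z_β)/C)² + 3.
(1.645 + 1.282) / 0.3884 = 2.927 / 0.3884 = 7.536.
n = 7.536² + 3 = 56.79 + 3 = 59.8.
Round up.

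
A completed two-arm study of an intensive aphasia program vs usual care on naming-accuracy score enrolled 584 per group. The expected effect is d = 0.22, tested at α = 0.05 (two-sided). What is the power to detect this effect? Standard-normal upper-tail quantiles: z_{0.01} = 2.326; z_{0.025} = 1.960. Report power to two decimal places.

power ≈ 0.96

For two equal groups, power = Φ(d·√(n/2) − z_{α/2}).
d·√(n/2) = 0.22 × √(584/2) = 0.22 × 17.088 = 3.759.
z_β = 3.759 − 1.960 = 1.799.
Power = Φ(1.799) = 0.964.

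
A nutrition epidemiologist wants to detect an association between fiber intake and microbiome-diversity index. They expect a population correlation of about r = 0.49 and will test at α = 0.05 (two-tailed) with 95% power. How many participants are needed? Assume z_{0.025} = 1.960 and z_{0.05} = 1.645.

Fisher's z: C = ½·ln((1+r)/(1−r)) = ½·ln(2.9216) = 0.5361.
n = ((z_{α/2} + z_β)/C)² + 3.
(1.960 + 1.645) / 0.5361 = 3.605 / 0.5361 = 6.724.
n = 6.724² + 3 = 45.22 + 3 = 48.2.
Round up.

n = 49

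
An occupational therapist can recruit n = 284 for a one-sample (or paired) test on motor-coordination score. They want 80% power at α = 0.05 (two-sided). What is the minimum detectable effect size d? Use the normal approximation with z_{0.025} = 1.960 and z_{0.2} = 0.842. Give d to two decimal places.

For a single sample (or paired design) of n = 284: d_min = (z_{α/2} + z_β)/√n.
z-sum = 1.960 + 0.842 = 2.802.
d_min = 2.802 / √284 = 2.802 / 16.852 = 0.166.

d_min ≈ 0.17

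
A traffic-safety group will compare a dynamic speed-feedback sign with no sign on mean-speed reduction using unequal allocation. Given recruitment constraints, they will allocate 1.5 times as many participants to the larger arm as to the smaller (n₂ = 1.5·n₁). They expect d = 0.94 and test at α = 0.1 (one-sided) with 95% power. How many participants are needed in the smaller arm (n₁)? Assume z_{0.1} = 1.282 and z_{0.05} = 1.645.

With allocation ratio k = n₂/n₁ = 1.5, Var(x̄₁−x̄₂) = σ²(1/n₁ + 1/(k·n₁)) = σ²·(k+1)/(k·n₁).
So n₁ = (1 + 1/k)·((z_{α} + z_β)/d)² = 1.667 × (2.927/0.94)².
n₁ = 1.667 × 9.70 = 16.2.
Round up: n₁ = 17, giving n₂ = ⌈1.5 × 17⌉ = ⌈25.5⌉ = 26.

n₁ = 17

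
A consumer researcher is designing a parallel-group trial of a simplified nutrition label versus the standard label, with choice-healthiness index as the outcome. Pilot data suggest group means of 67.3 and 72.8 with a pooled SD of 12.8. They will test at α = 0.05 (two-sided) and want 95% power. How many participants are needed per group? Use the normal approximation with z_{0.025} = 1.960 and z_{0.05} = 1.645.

n = 141 per group

Cohen's d = |M₁ − M₂| / SD_pooled = |67.3 − 72.8| / 12.8 = 5.5 / 12.8 = 0.430.
For two independent groups with equal n: n = 2·((z_{α/2} + z_β) / d)².
z_{α/2} + z_β = 1.960 + 1.645 = 3.605.
n = 2 × (3.605 / 0.430)² = 2 × 8.384² = 2 × 70.29 = 140.6.
Round up to the next whole participant.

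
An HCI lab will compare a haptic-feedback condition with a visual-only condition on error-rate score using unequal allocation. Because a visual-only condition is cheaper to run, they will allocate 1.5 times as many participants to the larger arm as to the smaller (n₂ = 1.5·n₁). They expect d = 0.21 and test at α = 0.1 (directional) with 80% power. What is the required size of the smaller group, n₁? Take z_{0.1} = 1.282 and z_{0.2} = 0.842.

n₁ = 171

With allocation ratio k = n₂/n₁ = 1.5, Var(x̄₁−x̄₂) = σ²(1/n₁ + 1/(k·n₁)) = σ²·(k+1)/(k·n₁).
So n₁ = (1 + 1/k)·((z_{α} + z_β)/d)² = 1.667 × (2.124/0.21)².
n₁ = 1.667 × 102.30 = 170.5.
Round up: n₁ = 171, giving n₂ = ⌈1.5 × 171⌉ = ⌈256.5⌉ = 257.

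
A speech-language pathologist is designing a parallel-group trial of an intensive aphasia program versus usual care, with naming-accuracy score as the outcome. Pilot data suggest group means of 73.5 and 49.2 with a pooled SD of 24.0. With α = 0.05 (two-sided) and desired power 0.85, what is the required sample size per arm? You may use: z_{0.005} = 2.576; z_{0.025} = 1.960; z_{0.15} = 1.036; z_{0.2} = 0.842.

n = 18 per group

Cohen's d = |M₁ − M₂| / SD_pooled = |73.5 − 49.2| / 24.0 = 24.3 / 24.0 = 1.012.
For two independent groups with equal n: n = 2·((z_{α/2} + z_β) / d)².
z_{α/2} + z_β = 1.960 + 1.036 = 2.996.
n = 2 × (2.996 / 1.012)² = 2 × 2.960² = 2 × 8.76 = 17.5.
Round up to the next whole participant.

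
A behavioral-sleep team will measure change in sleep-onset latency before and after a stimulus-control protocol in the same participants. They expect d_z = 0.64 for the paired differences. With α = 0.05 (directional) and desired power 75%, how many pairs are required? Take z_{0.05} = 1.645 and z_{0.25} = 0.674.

n = 14 pairs

For a paired (one-sample on differences) test: n = ((z_{α} + z_β) / d)².
z_{α} + z_β = 1.645 + 0.674 = 2.319.
n = (2.319 / 0.64)² = 3.623² = 13.13.
Round up.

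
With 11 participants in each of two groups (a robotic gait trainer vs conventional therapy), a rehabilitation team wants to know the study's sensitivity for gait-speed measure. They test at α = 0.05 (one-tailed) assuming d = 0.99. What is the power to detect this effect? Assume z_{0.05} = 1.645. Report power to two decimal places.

power ≈ 0.75

For two equal groups, power = Φ(d·√(n/2) − z_{α}).
d·√(n/2) = 0.99 × √(11/2) = 0.99 × 2.345 = 2.322.
z_β = 2.322 − 1.645 = 0.677.
Power = Φ(0.677) = 0.751.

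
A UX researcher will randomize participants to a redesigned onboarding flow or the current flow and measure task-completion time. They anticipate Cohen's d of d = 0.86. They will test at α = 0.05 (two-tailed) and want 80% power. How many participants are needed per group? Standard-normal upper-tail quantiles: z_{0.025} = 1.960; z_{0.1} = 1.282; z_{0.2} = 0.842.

For two independent groups with equal n: n = 2·((z_{α/2} + z_β) / d)².
z_{α/2} + z_β = 1.960 + 0.842 = 2.802.
n = 2 × (2.802 / 0.86)² = 2 × 3.258² = 2 × 10.62 = 21.2.
Round up to the next whole participant.

n = 22 per group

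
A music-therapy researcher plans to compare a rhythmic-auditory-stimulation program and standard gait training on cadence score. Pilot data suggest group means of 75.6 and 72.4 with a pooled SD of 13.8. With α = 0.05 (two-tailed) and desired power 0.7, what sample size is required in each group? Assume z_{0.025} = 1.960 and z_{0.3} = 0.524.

Cohen's d = |M₁ − M₂| / SD_pooled = |75.6 − 72.4| / 13.8 = 3.2 / 13.8 = 0.232.
For two independent groups with equal n: n = 2·((z_{α/2} + z_β) / d)².
z_{α/2} + z_β = 1.960 + 0.524 = 2.484.
n = 2 × (2.484 / 0.232)² = 2 × 10.707² = 2 × 114.64 = 229.3.
Round up to the next whole participant.

n = 230 per group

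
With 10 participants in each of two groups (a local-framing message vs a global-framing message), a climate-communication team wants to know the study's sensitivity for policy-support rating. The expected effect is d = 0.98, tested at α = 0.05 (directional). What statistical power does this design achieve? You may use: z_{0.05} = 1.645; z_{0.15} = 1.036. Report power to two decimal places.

power ≈ 0.71

For two equal groups, power = Φ(d·√(n/2) − z_{α}).
d·√(n/2) = 0.98 × √(10/2) = 0.98 × 2.236 = 2.191.
z_β = 2.191 − 1.645 = 0.546.
Power = Φ(0.546) = 0.708.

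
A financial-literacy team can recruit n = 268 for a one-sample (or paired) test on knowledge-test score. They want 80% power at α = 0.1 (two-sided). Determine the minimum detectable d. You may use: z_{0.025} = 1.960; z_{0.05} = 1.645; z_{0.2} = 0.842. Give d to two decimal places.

For a single sample (or paired design) of n = 268: d_min = (z_{α/2} + z_β)/√n.
z-sum = 1.645 + 0.842 = 2.487.
d_min = 2.487 / √268 = 2.487 / 16.371 = 0.152.

d_min ≈ 0.15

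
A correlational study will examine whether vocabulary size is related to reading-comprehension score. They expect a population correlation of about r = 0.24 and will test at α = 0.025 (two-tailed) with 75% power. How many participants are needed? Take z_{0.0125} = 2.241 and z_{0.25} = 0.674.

n = 145

Fisher's z: C = ½·ln((1+r)/(1−r)) = ½·ln(1.6316) = 0.2448.
n = ((z_{α/2} + z_β)/C)² + 3.
(2.241 + 0.674) / 0.2448 = 2.915 / 0.2448 = 11.908.
n = 11.908² + 3 = 141.79 + 3 = 144.8.
Round up.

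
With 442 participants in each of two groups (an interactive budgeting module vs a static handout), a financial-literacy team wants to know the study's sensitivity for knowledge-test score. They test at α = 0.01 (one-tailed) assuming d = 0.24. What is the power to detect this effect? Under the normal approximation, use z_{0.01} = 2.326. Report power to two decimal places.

For two equal groups, power = Φ(d·√(n/2) − z_{α}).
d·√(n/2) = 0.24 × √(442/2) = 0.24 × 14.866 = 3.568.
z_β = 3.568 − 2.326 = 1.242.
Power = Φ(1.242) = 0.893.

power ≈ 0.89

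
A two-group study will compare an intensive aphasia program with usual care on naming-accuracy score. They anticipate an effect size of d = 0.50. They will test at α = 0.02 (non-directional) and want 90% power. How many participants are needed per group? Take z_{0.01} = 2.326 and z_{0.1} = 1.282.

n = 105 per group

For two independent groups with equal n: n = 2·((z_{α/2} + z_β) / d)².
z_{α/2} + z_β = 2.326 + 1.282 = 3.608.
n = 2 × (3.608 / 0.50)² = 2 × 7.216² = 2 × 52.07 = 104.1.
Round up to the next whole participant.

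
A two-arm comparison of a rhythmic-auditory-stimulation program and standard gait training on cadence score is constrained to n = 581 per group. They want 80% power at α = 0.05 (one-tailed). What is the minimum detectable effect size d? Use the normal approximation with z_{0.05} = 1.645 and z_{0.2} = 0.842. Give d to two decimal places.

d_min ≈ 0.15

For two independent groups of n = 581 each: d_min = (z_{α} + z_β)·√(2/n).
z-sum = 1.645 + 0.842 = 2.487.
d_min = 2.487 × √(2/581) = 2.487 × 0.0587 = 0.146.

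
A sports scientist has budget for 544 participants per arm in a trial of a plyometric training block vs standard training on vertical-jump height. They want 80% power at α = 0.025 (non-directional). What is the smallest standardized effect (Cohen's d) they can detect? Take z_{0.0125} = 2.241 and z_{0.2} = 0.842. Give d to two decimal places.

d_min ≈ 0.19

For two independent groups of n = 544 each: d_min = (z_{α/2} + z_β)·√(2/n).
z-sum = 2.241 + 0.842 = 3.083.
d_min = 3.083 × √(2/544) = 3.083 × 0.0606 = 0.187.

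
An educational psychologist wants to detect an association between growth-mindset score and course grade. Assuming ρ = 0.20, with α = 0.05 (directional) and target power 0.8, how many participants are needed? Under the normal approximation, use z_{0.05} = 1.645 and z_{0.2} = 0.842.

Fisher's z: C = ½·ln((1+r)/(1−r)) = ½·ln(1.5000) = 0.2027.
n = ((z_{α} + z_β)/C)² + 3.
(1.645 + 0.842) / 0.2027 = 2.487 / 0.2027 = 12.269.
n = 12.269² + 3 = 150.54 + 3 = 153.5.
Round up.

n = 154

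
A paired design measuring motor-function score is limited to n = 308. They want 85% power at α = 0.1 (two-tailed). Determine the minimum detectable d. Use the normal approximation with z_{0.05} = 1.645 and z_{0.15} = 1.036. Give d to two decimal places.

d_min ≈ 0.15

For a single sample (or paired design) of n = 308: d_min = (z_{α/2} + z_β)/√n.
z-sum = 1.645 + 1.036 = 2.681.
d_min = 2.681 / √308 = 2.681 / 17.550 = 0.153.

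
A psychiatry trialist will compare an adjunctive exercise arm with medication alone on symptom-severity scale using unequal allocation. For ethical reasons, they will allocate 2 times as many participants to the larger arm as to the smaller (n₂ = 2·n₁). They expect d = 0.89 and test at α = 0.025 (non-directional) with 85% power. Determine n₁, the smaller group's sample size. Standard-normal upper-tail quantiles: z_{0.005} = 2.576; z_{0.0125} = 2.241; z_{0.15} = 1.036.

n₁ = 21

With allocation ratio k = n₂/n₁ = 2, Var(x̄₁−x̄₂) = σ²(1/n₁ + 1/(k·n₁)) = σ²·(k+1)/(k·n₁).
So n₁ = (1 + 1/k)·((z_{α/2} + z_β)/d)² = 1.500 × (3.277/0.89)².
n₁ = 1.500 × 13.56 = 20.3.
Round up: n₁ = 21, giving n₂ = 2 × 21 = 42.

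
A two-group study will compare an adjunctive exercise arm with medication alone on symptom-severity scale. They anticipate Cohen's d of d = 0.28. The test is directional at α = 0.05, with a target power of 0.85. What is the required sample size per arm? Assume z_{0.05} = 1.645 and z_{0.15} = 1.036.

n = 184 per group

For two independent groups with equal n: n = 2·((z_{α} + z_β) / d)².
z_{α} + z_β = 1.645 + 1.036 = 2.681.
n = 2 × (2.681 / 0.28)² = 2 × 9.575² = 2 × 91.68 = 183.4.
Round up to the next whole participant.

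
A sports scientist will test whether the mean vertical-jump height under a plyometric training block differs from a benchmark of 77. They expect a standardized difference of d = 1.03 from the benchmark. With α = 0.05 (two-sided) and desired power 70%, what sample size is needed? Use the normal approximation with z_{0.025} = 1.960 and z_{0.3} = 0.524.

n = 6

For a one-sample test: n = ((z_{α/2} + z_β) / d)².
z_{α/2} + z_β = 1.960 + 0.524 = 2.484.
n = (2.484 / 1.03)² = 2.412² = 5.82.
Round up.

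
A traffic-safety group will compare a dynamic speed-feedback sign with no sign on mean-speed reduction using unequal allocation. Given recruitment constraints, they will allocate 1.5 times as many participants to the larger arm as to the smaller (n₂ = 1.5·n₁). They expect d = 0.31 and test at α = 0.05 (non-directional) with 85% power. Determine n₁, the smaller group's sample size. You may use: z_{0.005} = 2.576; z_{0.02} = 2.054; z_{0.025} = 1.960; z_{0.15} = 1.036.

With allocation ratio k = n₂/n₁ = 1.5, Var(x̄₁−x̄₂) = σ²(1/n₁ + 1/(k·n₁)) = σ²·(k+1)/(k·n₁).
So n₁ = (1 + 1/k)·((z_{α/2} + z_β)/d)² = 1.667 × (2.996/0.31)².
n₁ = 1.667 × 93.40 = 155.7.
Round up: n₁ = 156, giving n₂ = 1.5 × 156 = 234.

n₁ = 156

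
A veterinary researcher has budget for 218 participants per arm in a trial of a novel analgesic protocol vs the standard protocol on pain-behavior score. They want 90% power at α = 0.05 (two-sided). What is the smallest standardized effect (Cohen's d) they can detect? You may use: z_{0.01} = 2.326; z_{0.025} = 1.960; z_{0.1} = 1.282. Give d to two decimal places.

For two independent groups of n = 218 each: d_min = (z_{α/2} + z_β)·√(2/n).
z-sum = 1.960 + 1.282 = 3.242.
d_min = 3.242 × √(2/218) = 3.242 × 0.0958 = 0.311.

d_min ≈ 0.31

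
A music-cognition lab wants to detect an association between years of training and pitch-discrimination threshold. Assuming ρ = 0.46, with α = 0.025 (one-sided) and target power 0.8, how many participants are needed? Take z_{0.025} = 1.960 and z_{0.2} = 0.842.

Fisher's z: C = ½·ln((1+r)/(1−r)) = ½·ln(2.7037) = 0.4973.
n = ((z_{α} + z_β)/C)² + 3.
(1.960 + 0.842) / 0.4973 = 2.802 / 0.4973 = 5.634.
n = 5.634² + 3 = 31.75 + 3 = 34.7.
Round up.

n = 35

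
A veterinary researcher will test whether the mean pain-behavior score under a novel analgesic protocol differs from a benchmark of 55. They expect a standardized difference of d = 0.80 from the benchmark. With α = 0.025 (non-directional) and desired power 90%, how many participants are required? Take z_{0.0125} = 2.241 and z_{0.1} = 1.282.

n = 20

For a one-sample test: n = ((z_{α/2} + z_β) / d)².
z_{α/2} + z_β = 2.241 + 1.282 = 3.523.
n = (3.523 / 0.80)² = 4.404² = 19.39.
Round up.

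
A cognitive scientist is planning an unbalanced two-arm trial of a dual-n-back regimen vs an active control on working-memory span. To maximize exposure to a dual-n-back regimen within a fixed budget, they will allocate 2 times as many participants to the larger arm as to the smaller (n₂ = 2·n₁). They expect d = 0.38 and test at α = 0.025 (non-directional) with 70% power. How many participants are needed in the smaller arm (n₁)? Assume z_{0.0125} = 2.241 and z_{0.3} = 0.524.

With allocation ratio k = n₂/n₁ = 2, Var(x̄₁−x̄₂) = σ²(1/n₁ + 1/(k·n₁)) = σ²·(k+1)/(k·n₁).
So n₁ = (1 + 1/k)·((z_{α/2} + z_β)/d)² = 1.500 × (2.765/0.38)².
n₁ = 1.500 × 52.94 = 79.4.
Round up: n₁ = 80, giving n₂ = 2 × 80 = 160.

n₁ = 80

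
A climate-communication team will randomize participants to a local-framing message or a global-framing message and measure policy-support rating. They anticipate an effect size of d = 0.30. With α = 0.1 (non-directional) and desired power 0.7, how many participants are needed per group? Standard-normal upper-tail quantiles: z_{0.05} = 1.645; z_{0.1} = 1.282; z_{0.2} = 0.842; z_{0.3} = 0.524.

For two independent groups with equal n: n = 2·((z_{α/2} + z_β) / d)².
z_{α/2} + z_β = 1.645 + 0.524 = 2.169.
n = 2 × (2.169 / 0.30)² = 2 × 7.230² = 2 × 52.27 = 104.5.
Round up to the next whole participant.

n = 105 per group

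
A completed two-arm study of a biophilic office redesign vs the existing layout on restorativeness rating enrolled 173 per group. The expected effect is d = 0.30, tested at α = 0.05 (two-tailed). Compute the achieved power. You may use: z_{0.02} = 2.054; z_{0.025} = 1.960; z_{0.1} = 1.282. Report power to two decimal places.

For two equal groups, power = Φ(d·√(n/2) − z_{α/2}).
d·√(n/2) = 0.30 × √(173/2) = 0.30 × 9.301 = 2.790.
z_β = 2.790 − 1.960 = 0.830.
Power = Φ(0.830) = 0.797.

power ≈ 0.80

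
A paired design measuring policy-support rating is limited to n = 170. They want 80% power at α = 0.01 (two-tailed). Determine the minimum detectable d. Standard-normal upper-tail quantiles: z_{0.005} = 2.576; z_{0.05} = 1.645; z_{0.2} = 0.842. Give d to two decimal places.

d_min ≈ 0.26

For a single sample (or paired design) of n = 170: d_min = (z_{α/2} + z_β)/√n.
z-sum = 2.576 + 0.842 = 3.418.
d_min = 3.418 / √170 = 3.418 / 13.038 = 0.262.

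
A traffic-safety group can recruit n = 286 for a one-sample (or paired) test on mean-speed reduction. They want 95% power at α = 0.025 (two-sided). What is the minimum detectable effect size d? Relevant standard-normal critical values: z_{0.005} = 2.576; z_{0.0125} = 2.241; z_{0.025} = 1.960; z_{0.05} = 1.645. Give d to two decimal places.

For a single sample (or paired design) of n = 286: d_min = (z_{α/2} + z_β)/√n.
z-sum = 2.241 + 1.645 = 3.886.
d_min = 3.886 / √286 = 3.886 / 16.912 = 0.230.

d_min ≈ 0.23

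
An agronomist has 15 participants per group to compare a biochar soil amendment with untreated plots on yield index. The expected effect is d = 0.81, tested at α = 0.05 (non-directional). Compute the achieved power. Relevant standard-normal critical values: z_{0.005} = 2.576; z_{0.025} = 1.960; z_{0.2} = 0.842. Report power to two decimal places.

power ≈ 0.60

For two equal groups, power = Φ(d·√(n/2) − z_{α/2}).
d·√(n/2) = 0.81 × √(15/2) = 0.81 × 2.739 = 2.218.
z_β = 2.218 − 1.960 = 0.258.
Power = Φ(0.258) = 0.602.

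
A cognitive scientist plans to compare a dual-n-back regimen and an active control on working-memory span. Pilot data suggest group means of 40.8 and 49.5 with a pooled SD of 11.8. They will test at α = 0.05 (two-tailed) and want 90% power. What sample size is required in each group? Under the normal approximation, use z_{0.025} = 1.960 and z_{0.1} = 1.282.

n = 39 per group

Cohen's d = |M₁ − M₂| / SD_pooled = |40.8 − 49.5| / 11.8 = 8.7 / 11.8 = 0.737.
For two independent groups with equal n: n = 2·((z_{α/2} + z_β) / d)².
z_{α/2} + z_β = 1.960 + 1.282 = 3.242.
n = 2 × (3.242 / 0.737)² = 2 × 4.399² = 2 × 19.35 = 38.7.
Round up to the next whole participant.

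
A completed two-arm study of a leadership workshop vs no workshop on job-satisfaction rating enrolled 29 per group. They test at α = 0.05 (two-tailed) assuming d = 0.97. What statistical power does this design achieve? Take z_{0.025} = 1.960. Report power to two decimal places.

power ≈ 0.96

For two equal groups, power = Φ(d·√(n/2) − z_{α/2}).
d·√(n/2) = 0.97 × √(29/2) = 0.97 × 3.808 = 3.694.
z_β = 3.694 − 1.960 = 1.734.
Power = Φ(1.734) = 0.959.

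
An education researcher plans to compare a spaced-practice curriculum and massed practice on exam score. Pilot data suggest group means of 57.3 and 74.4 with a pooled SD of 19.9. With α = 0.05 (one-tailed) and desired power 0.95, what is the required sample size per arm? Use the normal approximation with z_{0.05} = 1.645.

Cohen's d = |M₁ − M₂| / SD_pooled = |57.3 − 74.4| / 19.9 = 17.1 / 19.9 = 0.859.
For two independent groups with equal n: n = 2·((z_{α} + z_β) / d)².
z_{α} + z_β = 1.645 + 1.645 = 3.290.
n = 2 × (3.290 / 0.859)² = 2 × 3.830² = 2 × 14.67 = 29.3.
Round up to the next whole participant.

n = 30 per group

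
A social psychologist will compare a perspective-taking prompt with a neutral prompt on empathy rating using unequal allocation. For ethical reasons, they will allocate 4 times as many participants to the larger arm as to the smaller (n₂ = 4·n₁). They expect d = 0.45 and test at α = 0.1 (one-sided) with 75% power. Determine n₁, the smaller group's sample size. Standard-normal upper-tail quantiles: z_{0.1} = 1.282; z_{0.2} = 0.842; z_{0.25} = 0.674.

With allocation ratio k = n₂/n₁ = 4, Var(x̄₁−x̄₂) = σ²(1/n₁ + 1/(k·n₁)) = σ²·(k+1)/(k·n₁).
So n₁ = (1 + 1/k)·((z_{α} + z_β)/d)² = 1.250 × (1.956/0.45)².
n₁ = 1.250 × 18.89 = 23.6.
Round up: n₁ = 24, giving n₂ = 4 × 24 = 96.

n₁ = 24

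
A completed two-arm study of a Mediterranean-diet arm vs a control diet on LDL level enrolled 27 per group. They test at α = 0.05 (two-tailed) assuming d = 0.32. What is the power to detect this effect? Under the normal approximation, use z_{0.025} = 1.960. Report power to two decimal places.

power ≈ 0.22

For two equal groups, power = Φ(d·√(n/2) − z_{α/2}).
d·√(n/2) = 0.32 × √(27/2) = 0.32 × 3.674 = 1.176.
z_β = 1.176 − 1.960 = -0.784.
Power = Φ(-0.784) = 0.216.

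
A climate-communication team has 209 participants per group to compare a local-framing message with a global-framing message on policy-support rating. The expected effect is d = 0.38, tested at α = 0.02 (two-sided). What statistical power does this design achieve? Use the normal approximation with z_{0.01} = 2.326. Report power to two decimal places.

For two equal groups, power = Φ(d·√(n/2) − z_{α/2}).
d·√(n/2) = 0.38 × √(209/2) = 0.38 × 10.223 = 3.885.
z_β = 3.885 − 2.326 = 1.559.
Power = Φ(1.559) = 0.940.

power ≈ 0.94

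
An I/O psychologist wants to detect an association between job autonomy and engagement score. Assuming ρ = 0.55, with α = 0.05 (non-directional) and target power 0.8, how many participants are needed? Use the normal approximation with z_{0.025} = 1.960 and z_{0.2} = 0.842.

n = 24

Fisher's z: C = ½·ln((1+r)/(1−r)) = ½·ln(3.4444) = 0.6184.
n = ((z_{α/2} + z_β)/C)² + 3.
(1.960 + 0.842) / 0.6184 = 2.802 / 0.6184 = 4.531.
n = 4.531² + 3 = 20.53 + 3 = 23.5.
Round up.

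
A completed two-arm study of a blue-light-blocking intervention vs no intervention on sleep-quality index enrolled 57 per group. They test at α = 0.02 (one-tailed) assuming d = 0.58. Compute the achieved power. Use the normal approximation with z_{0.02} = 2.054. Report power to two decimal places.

For two equal groups, power = Φ(d·√(n/2) − z_{α}).
d·√(n/2) = 0.58 × √(57/2) = 0.58 × 5.339 = 3.096.
z_β = 3.096 − 2.054 = 1.042.
Power = Φ(1.042) = 0.851.

power ≈ 0.85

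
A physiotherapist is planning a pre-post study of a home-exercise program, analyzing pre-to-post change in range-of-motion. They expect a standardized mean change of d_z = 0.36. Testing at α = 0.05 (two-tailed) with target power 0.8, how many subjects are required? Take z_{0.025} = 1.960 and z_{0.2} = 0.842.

For a paired (one-sample on differences) test: n = ((z_{α/2} + z_β) / d)².
z_{α/2} + z_β = 1.960 + 0.842 = 2.802.
n = (2.802 / 0.36)² = 7.783² = 60.58.
Round up.

n = 61 pairs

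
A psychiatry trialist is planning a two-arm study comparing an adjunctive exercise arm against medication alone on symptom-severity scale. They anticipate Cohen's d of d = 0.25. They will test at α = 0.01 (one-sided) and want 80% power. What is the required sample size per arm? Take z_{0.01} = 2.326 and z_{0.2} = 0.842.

For two independent groups with equal n: n = 2·((z_{α} + z_β) / d)².
z_{α} + z_β = 2.326 + 0.842 = 3.168.
n = 2 × (3.168 / 0.25)² = 2 × 12.672² = 2 × 160.58 = 321.2.
Round up to the next whole participant.

n = 322 per group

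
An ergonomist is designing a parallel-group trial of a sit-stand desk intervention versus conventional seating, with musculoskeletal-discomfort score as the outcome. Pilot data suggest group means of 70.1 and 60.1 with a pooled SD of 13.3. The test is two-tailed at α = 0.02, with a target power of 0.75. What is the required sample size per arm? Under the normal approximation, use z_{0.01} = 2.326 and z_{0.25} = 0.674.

Cohen's d = |M₁ − M₂| / SD_pooled = |70.1 − 60.1| / 13.3 = 10.0 / 13.3 = 0.752.
For two independent groups with equal n: n = 2·((z_{α/2} + z_β) / d)².
z_{α/2} + z_β = 2.326 + 0.674 = 3.000.
n = 2 × (3.000 / 0.752)² = 2 × 3.989² = 2 × 15.92 = 31.8.
Round up to the next whole participant.

n = 32 per group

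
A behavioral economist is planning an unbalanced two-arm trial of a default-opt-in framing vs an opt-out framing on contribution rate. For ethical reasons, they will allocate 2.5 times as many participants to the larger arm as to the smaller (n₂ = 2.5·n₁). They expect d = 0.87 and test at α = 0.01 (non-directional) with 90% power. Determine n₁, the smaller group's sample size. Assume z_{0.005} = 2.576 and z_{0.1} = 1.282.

With allocation ratio k = n₂/n₁ = 2.5, Var(x̄₁−x̄₂) = σ²(1/n₁ + 1/(k·n₁)) = σ²·(k+1)/(k·n₁).
So n₁ = (1 + 1/k)·((z_{α/2} + z_β)/d)² = 1.400 × (3.858/0.87)².
n₁ = 1.400 × 19.66 = 27.5.
Round up: n₁ = 28, giving n₂ = 2.5 × 28 = 70.

n₁ = 28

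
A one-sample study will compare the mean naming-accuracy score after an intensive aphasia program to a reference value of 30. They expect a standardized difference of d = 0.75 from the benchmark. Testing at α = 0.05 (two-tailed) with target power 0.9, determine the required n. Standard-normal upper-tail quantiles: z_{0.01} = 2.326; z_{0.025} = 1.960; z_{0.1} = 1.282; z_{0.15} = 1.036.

For a one-sample test: n = ((z_{α/2} + z_β) / d)².
z_{α/2} + z_β = 1.960 + 1.282 = 3.242.
n = (3.242 / 0.75)² = 4.323² = 18.69.
Round up.

n = 19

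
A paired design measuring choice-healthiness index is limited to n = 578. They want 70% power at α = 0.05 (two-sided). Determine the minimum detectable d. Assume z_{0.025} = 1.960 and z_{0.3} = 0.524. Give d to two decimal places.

d_min ≈ 0.10

For a single sample (or paired design) of n = 578: d_min = (z_{α/2} + z_β)/√n.
z-sum = 1.960 + 0.524 = 2.484.
d_min = 2.484 / √578 = 2.484 / 24.042 = 0.103.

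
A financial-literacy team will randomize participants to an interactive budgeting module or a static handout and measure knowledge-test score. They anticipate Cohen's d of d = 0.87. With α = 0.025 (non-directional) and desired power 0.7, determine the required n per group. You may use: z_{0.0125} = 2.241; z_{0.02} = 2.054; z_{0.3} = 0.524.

For two independent groups with equal n: n = 2·((z_{α/2} + z_β) / d)².
z_{α/2} + z_β = 2.241 + 0.524 = 2.765.
n = 2 × (2.765 / 0.87)² = 2 × 3.178² = 2 × 10.10 = 20.2.
Round up to the next whole participant.

n = 21 per group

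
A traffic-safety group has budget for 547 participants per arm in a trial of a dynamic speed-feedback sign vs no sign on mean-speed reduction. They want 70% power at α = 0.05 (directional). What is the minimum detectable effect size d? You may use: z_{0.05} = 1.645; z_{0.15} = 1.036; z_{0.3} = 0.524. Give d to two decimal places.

For two independent groups of n = 547 each: d_min = (z_{α} + z_β)·√(2/n).
z-sum = 1.645 + 0.524 = 2.169.
d_min = 2.169 × √(2/547) = 2.169 × 0.0605 = 0.131.

d_min ≈ 0.13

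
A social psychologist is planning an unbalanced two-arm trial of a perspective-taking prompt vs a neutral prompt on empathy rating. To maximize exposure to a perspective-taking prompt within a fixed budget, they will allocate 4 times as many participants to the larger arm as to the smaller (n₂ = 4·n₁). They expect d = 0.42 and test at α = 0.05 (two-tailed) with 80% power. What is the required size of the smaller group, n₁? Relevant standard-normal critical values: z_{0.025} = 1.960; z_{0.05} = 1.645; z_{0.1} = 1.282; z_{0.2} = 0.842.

With allocation ratio k = n₂/n₁ = 4, Var(x̄₁−x̄₂) = σ²(1/n₁ + 1/(k·n₁)) = σ²·(k+1)/(k·n₁).
So n₁ = (1 + 1/k)·((z_{α/2} + z_β)/d)² = 1.250 × (2.802/0.42)².
n₁ = 1.250 × 44.51 = 55.6.
Round up: n₁ = 56, giving n₂ = 4 × 56 = 224.

n₁ = 56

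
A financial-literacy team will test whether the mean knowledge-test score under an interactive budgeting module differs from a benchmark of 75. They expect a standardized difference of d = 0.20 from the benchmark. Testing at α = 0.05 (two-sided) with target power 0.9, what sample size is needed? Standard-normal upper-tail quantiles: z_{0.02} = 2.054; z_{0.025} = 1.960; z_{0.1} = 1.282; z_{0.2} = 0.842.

For a one-sample test: n = ((z_{α/2} + z_β) / d)².
z_{α/2} + z_β = 1.960 + 1.282 = 3.242.
n = (3.242 / 0.20)² = 16.210² = 262.76.
Round up.

n = 263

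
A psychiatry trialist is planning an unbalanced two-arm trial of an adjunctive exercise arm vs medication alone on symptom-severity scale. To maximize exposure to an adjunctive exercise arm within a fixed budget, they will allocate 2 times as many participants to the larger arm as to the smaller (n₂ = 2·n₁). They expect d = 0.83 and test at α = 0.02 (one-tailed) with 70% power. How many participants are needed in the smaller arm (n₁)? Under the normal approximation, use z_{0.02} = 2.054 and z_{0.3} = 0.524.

n₁ = 15

With allocation ratio k = n₂/n₁ = 2, Var(x̄₁−x̄₂) = σ²(1/n₁ + 1/(k·n₁)) = σ²·(k+1)/(k·n₁).
So n₁ = (1 + 1/k)·((z_{α} + z_β)/d)² = 1.500 × (2.578/0.83)².
n₁ = 1.500 × 9.65 = 14.5.
Round up: n₁ = 15, giving n₂ = 2 × 15 = 30.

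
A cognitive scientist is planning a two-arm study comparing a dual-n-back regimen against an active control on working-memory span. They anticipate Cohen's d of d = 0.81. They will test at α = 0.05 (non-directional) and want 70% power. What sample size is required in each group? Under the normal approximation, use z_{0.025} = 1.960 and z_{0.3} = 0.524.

n = 19 per group

For two independent groups with equal n: n = 2·((z_{α/2} + z_β) / d)².
z_{α/2} + z_β = 1.960 + 0.524 = 2.484.
n = 2 × (2.484 / 0.81)² = 2 × 3.067² = 2 × 9.40 = 18.8.
Round up to the next whole participant.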